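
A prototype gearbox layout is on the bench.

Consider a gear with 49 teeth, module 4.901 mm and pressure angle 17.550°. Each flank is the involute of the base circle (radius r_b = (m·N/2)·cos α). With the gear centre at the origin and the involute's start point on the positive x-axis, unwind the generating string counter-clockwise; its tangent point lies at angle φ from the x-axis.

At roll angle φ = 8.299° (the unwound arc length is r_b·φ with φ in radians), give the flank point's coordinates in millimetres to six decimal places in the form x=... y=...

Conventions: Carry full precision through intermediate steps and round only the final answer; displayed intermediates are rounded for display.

topology: single-mesh involute geometry — m = 4.901, N = 49
pitch radius r_p = m·N/2 = 4.901·49/2 = 120.074500
base radius r_b = r_p·cos α = 120.074500·cos 17.550° = 114.485533
roll angle φ = 8.299° = 0.14484487 rad
x = r_b·(cos φ + φ·sin φ) = 115.680197
y = r_b·(sin φ − φ·cos φ) = 0.115725

x=115.680197 y=0.115725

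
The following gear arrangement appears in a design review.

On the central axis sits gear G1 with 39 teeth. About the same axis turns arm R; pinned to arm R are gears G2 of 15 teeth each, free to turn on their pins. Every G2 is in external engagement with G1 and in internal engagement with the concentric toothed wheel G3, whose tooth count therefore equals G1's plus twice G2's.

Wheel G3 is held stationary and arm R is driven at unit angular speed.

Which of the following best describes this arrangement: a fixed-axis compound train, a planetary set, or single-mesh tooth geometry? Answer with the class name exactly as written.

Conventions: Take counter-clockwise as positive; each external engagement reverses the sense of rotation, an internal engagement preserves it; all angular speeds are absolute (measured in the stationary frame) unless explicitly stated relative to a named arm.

planetary set

planetary set (39T centre, 15T on arm, 69T internal) — Willis relation
classification: planetary set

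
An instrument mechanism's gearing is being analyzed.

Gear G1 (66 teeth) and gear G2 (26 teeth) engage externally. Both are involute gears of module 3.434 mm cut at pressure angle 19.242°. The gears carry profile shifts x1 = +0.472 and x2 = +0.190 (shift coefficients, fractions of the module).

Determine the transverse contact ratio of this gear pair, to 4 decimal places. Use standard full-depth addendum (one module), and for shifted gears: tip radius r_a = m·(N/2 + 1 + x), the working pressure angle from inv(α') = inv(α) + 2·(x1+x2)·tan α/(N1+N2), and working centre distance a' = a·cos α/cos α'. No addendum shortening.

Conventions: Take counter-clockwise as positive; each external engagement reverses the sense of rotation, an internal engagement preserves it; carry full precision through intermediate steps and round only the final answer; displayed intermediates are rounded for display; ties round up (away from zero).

single-mesh involute tooth geometry (66T engaging 26T at module 3.434)
base radii: r_b1 = 106.991272, r_b2 = 42.148077
tip radii: r_a1 = 118.376848, r_a2 = 48.728460
inv(α') = inv(19.242°) + 2·(+0.472+0.190)·tan α/(66+26) = 0.01824615  ⇒  α' = 21.34421°
a' = a·cos α / cos α' = 157.9640·cos 19.242°/cos 21.34421° = 160.122015
action lengths: √(r_a1²−r_b1²) = 50.655167, √(r_a2²−r_b2²) = 24.454089
base pitch p_b = π·m·cos α = 10.185545
CR = (50.655167 + 24.454089 − 160.122015·sin 21.34421°)/10.185545 = 1.652306
contact ratio ≈ 1.6523

1.6523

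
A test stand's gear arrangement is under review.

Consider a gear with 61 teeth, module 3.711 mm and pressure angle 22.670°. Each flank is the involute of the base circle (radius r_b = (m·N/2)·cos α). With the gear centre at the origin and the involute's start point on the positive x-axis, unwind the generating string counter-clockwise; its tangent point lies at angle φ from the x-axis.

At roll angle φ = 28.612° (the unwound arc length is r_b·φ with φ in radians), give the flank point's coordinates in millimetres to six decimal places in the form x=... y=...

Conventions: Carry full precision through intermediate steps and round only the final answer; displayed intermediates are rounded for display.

recognized (one wheel, involute flank): single-mesh tooth geometry, m = 3.711, N = 61
pitch radius r_p = m·N/2 = 3.711·61/2 = 113.185500
base radius r_b = r_p·cos α = 113.185500·cos 22.670° = 104.440791
roll angle φ = 28.612° = 0.49937361 rad
x = r_b·(cos φ + φ·sin φ) = 116.662515
y = r_b·(sin φ − φ·cos φ) = 4.228211

x=116.662515 y=4.228211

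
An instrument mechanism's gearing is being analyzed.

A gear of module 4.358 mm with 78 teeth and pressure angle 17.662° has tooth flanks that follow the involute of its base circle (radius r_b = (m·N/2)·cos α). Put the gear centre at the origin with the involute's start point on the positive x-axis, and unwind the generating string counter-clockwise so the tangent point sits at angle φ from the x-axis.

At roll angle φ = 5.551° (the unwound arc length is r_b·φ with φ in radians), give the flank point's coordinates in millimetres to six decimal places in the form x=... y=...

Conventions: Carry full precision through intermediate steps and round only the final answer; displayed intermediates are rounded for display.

recognized (one wheel, involute flank): single-mesh tooth geometry, m = 4.358, N = 78
pitch radius r_p = m·N/2 = 4.358·78/2 = 169.962000
base radius r_b = r_p·cos α = 169.962000·cos 17.662° = 161.950487
roll angle φ = 5.551° = 0.09688323 rad
x = r_b·(cos φ + φ·sin φ) = 162.708767
y = r_b·(sin φ − φ·cos φ) = 0.049045

x=162.708767 y=0.049045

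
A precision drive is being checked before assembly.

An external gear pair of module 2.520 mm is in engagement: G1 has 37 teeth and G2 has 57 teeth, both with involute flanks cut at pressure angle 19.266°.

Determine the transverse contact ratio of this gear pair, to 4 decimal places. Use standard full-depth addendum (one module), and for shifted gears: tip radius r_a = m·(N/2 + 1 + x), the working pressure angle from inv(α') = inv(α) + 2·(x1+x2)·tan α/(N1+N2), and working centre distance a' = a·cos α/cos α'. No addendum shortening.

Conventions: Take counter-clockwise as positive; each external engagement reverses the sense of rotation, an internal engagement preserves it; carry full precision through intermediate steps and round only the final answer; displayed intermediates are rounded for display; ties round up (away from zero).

class = single-mesh tooth geometry [involute pair 37T × 57T, m = 2.520]
base radii: r_b1 = 44.009136, r_b2 = 67.797859
tip radii: r_a1 = 49.140000, r_a2 = 74.340000
no profile shift: α' = α, a' = a
action lengths: √(r_a1²−r_b1²) = 21.861737, √(r_a2²−r_b2²) = 30.494032
base pitch p_b = π·m·cos α = 7.473448
CR = (21.861737 + 30.494032 − 118.440000·sin 19.26600°)/7.473448 = 1.776420
contact ratio ≈ 1.7764

1.7764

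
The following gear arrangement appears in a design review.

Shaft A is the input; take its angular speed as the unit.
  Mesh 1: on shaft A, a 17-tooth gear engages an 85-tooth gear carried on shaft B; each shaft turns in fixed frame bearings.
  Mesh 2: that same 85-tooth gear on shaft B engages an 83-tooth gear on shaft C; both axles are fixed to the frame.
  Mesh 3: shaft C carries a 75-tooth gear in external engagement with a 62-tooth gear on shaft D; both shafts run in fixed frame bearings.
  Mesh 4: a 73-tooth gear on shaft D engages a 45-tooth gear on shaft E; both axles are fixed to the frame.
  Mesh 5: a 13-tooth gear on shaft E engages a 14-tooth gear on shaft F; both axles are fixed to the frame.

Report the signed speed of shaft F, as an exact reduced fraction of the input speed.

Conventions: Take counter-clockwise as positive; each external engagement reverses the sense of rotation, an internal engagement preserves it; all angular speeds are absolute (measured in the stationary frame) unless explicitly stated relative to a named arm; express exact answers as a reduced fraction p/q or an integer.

-80665/216132

5-mesh fixed-axis compound train (all bearings frame-fixed)
mesh 1 [17T→85T]: |ω|/ω_in = 1×17/85 = 1/5, sense flips to −
mesh 2 [85T→83T]: |ω|/ω_in = (1/5)×85/83 = 17/83, sense flips to +
mesh 3 [75T→62T]: |ω|/ω_in = (17/83)×75/62 = 1275/5146, sense flips to −
mesh 4 [73T→45T]: |ω|/ω_in = (1275/5146)×73/45 = 6205/15438, sense flips to +
mesh 5 [13T→14T]: |ω|/ω_in = (6205/15438)×13/14 = 80665/216132, sense flips to −
signed output speed (× input speed) = -80665/216132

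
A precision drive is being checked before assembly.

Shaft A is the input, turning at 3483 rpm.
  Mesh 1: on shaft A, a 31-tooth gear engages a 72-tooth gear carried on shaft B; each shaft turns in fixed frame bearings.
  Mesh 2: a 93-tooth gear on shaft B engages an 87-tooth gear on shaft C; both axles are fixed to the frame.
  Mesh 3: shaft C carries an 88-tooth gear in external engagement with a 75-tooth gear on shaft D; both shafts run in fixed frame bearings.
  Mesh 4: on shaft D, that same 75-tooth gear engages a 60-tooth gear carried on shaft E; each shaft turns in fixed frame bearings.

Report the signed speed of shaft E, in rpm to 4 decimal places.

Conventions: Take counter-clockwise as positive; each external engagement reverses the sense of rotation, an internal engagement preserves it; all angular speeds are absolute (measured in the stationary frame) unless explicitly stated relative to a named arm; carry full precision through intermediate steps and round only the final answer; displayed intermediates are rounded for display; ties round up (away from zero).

class = fixed-axis compound train [4 meshes; 4 ratios multiply, 4 sense flips]
mesh 1 [31T→72T]: ω = 3483.0000×31/72 = 1499.6250 rpm, sense flips to −
mesh 2 [93T→87T]: ω = 1499.6250×93/87 = 1603.0474 rpm, sense flips to +
mesh 3 [88T→75T]: ω = 1603.0474×88/75 = 1880.9090 rpm, sense flips to −
mesh 4 [75T→60T]: ω = 1880.9090×75/60 = 2351.1362 rpm, sense flips to +
signed output speed = +2351.1362 rpm

+2351.1362 rpm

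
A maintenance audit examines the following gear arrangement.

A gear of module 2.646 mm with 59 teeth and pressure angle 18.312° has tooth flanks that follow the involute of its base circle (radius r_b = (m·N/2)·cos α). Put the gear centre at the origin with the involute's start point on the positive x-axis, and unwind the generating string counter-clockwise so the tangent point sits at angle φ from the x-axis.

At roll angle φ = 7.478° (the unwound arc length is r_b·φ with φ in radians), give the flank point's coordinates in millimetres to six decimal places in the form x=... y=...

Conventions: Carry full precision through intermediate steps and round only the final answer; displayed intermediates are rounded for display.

x=74.732643 y=0.054824

single-mesh involute tooth geometry (59T wheel at module 2.646)
pitch radius r_p = m·N/2 = 2.646·59/2 = 78.057000
base radius r_b = r_p·cos α = 78.057000·cos 18.312° = 74.104170
roll angle φ = 7.478° = 0.13051572 rad
x = r_b·(cos φ + φ·sin φ) = 74.732643
y = r_b·(sin φ − φ·cos φ) = 0.054824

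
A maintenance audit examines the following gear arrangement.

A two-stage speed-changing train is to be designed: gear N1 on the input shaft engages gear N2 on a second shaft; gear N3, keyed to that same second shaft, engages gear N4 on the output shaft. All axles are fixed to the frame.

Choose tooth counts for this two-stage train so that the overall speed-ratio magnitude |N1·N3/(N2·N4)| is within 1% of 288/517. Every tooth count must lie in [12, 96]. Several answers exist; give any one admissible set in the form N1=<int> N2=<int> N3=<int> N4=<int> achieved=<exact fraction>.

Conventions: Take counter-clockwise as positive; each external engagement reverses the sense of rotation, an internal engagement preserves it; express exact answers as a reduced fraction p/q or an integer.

N1=12 N2=22 N3=48 N4=47 achieved=288/517

class = fixed-axis compound train [2-stage, 288/517 wanted]
target = 288/517 in lowest terms: an exact hit needs N1·N3 = k·288 and N2·N4 = k·517 for one integer k, every count in [12, 96]; additionally prefer no 1:1 stage (N1 ≠ N2, N3 ≠ N4)
k = 1: no 1:1-free in-range split of k·288 and k·517 into factor pairs; take k = 2
k = 2: N1·N3 = 576 = 12·48, N2·N4 = 1034 = 22·47
achieved = 12·48/(22·47) = 288/517; |achieved − target| = 0 ≤ 72/12925 ✓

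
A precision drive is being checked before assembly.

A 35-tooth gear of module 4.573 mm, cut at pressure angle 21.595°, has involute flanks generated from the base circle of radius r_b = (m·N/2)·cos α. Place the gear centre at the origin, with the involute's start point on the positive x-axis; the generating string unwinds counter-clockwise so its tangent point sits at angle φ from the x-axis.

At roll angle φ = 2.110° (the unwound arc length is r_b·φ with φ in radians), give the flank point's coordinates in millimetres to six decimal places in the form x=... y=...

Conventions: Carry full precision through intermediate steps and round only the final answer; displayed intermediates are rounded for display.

class = single-mesh tooth geometry [base-circle involute, m = 4.573, 35T]
pitch radius r_p = m·N/2 = 4.573·35/2 = 80.027500
base radius r_b = r_p·cos α = 80.027500·cos 21.595° = 74.410258
roll angle φ = 2.110° = 0.03682645 rad
x = r_b·(cos φ + φ·sin φ) = 74.460698
y = r_b·(sin φ − φ·cos φ) = 0.001239

x=74.460698 y=0.001239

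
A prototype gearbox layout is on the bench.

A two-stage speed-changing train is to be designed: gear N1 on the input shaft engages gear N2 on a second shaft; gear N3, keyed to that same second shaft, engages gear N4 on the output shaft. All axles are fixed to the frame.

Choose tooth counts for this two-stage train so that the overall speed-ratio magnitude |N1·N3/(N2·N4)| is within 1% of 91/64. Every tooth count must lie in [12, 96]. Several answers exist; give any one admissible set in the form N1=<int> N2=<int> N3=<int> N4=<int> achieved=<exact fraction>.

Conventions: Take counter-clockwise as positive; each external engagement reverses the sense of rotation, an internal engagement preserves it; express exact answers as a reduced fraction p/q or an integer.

N1=13 N2=12 N3=21 N4=16 achieved=91/64

class = fixed-axis compound train [2-stage, 91/64 wanted]
target = 91/64 in lowest terms: an exact hit needs N1·N3 = k·91 and N2·N4 = k·64 for one integer k, every count in [12, 96]; additionally prefer no 1:1 stage (N1 ≠ N2, N3 ≠ N4)
k = 1…2: no 1:1-free in-range split of k·91 and k·64 into factor pairs; take k = 3
k = 3: N1·N3 = 273 = 13·21, N2·N4 = 192 = 12·16
achieved = 13·21/(12·16) = 91/64; |achieved − target| = 0 ≤ 91/6400 ✓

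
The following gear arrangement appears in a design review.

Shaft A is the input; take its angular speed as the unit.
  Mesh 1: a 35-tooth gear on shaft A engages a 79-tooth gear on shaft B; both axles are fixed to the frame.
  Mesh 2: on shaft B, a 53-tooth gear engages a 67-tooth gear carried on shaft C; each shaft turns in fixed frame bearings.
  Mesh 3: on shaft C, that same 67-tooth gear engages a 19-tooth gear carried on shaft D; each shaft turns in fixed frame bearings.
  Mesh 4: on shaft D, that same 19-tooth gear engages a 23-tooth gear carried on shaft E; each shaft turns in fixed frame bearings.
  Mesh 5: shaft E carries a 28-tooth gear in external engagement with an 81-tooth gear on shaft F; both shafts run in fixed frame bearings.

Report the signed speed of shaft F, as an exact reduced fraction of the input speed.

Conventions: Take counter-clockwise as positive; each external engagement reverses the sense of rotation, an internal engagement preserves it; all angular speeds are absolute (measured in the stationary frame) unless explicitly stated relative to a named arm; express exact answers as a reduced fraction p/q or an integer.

-51940/147177

5-mesh fixed-axis compound train (all bearings frame-fixed)
mesh 1 [35T→79T]: |ω|/ω_in = 1×35/79 = 35/79, sense flips to −
mesh 2 [53T→67T]: |ω|/ω_in = (35/79)×53/67 = 1855/5293, sense flips to +
mesh 3 [67T→19T]: |ω|/ω_in = (1855/5293)×67/19 = 1855/1501, sense flips to −
mesh 4 [19T→23T]: |ω|/ω_in = (1855/1501)×19/23 = 1855/1817, sense flips to +
mesh 5 [28T→81T]: |ω|/ω_in = (1855/1817)×28/81 = 51940/147177, sense flips to −
signed output speed (× input speed) = -51940/147177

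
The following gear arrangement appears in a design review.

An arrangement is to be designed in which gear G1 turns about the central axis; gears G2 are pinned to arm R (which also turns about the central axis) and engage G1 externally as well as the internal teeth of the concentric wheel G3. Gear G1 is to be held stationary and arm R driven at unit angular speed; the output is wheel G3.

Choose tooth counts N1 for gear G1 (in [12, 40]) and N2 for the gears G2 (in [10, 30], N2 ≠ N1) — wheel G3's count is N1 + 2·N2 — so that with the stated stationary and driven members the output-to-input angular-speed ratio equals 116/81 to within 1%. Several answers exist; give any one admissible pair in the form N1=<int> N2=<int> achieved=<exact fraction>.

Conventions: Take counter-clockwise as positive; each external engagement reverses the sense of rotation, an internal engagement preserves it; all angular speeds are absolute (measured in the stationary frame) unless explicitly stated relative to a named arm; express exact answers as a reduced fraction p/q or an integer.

design class (target 116/81): planetary set
Willis with ω_sun = 0: ω_ring/ω_arm = (N1+N3)/N3; set equal to 116/81  ⇒  N3/N1 = 1/(116/81 − 1) = 81/35
N3 = N1 + 2·N2  ⇒  N2/N1 = (N3/N1 − 1)/2 = (81/35 − 1)/2 = 23/35
smallest multiple with N1 ≥ 12 and N2 ≥ 10: k = 1  ⇒  N1 = 1·35 = 35, N2 = 1·23 = 23 (N1 ≤ 40, N2 ≤ 30, N2 ≠ N1 ✓), N3 = 35 + 2·23 = 81
check: (N1+N3)/N3 with N1 = 35, N3 = 81 gives 116/81; |achieved − target| = 0 ≤ 29/2025 ✓

N1=35 N2=23 achieved=116/81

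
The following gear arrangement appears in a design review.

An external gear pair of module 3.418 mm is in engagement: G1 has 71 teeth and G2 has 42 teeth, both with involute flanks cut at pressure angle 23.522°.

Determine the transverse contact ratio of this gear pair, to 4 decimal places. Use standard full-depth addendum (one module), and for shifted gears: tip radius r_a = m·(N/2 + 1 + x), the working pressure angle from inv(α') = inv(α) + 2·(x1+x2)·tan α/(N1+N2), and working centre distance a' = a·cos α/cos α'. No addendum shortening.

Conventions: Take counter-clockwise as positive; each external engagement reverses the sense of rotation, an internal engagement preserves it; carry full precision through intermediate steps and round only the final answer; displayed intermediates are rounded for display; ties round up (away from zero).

1.5994

class = single-mesh tooth geometry [involute pair 71T × 42T, m = 3.418]
base radii: r_b1 = 111.256566, r_b2 = 65.813743
tip radii: r_a1 = 124.757000, r_a2 = 75.196000
no profile shift: α' = α, a' = a
action lengths: √(r_a1²−r_b1²) = 56.447193, √(r_a2²−r_b2²) = 36.372924
base pitch p_b = π·m·cos α = 9.845713
CR = (56.447193 + 36.372924 − 193.117000·sin 23.52200°)/9.845713 = 1.599366
contact ratio ≈ 1.5994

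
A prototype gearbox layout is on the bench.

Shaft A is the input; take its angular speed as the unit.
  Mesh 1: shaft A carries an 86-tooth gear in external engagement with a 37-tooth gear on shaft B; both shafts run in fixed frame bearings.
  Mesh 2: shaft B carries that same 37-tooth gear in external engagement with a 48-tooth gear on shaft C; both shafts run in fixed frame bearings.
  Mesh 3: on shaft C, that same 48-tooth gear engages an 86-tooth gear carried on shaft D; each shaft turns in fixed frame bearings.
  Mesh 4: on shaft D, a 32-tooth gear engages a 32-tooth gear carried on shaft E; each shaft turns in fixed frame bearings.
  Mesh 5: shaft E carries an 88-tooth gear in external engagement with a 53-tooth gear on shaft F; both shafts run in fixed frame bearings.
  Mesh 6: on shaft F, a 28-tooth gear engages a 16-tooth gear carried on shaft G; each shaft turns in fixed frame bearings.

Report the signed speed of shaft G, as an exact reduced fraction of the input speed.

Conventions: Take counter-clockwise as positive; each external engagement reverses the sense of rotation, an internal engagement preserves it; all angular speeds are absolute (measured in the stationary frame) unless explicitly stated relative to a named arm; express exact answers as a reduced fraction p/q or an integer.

6-mesh fixed-axis compound train (all bearings frame-fixed)
mesh 1 [86T→37T]: |ω|/ω_in = 1×86/37 = 86/37, sense flips to −
mesh 2 [37T→48T]: |ω|/ω_in = (86/37)×37/48 = 43/24, sense flips to +
mesh 3 [48T→86T]: |ω|/ω_in = (43/24)×48/86 = 1, sense flips to −
mesh 4 [32T→32T]: |ω|/ω_in = 1×32/32 = 1, sense flips to +
mesh 5 [88T→53T]: |ω|/ω_in = 1×88/53 = 88/53, sense flips to −
mesh 6 [28T→16T]: |ω|/ω_in = (88/53)×28/16 = 154/53, sense flips to +
signed output speed (× input speed) = 154/53

154/53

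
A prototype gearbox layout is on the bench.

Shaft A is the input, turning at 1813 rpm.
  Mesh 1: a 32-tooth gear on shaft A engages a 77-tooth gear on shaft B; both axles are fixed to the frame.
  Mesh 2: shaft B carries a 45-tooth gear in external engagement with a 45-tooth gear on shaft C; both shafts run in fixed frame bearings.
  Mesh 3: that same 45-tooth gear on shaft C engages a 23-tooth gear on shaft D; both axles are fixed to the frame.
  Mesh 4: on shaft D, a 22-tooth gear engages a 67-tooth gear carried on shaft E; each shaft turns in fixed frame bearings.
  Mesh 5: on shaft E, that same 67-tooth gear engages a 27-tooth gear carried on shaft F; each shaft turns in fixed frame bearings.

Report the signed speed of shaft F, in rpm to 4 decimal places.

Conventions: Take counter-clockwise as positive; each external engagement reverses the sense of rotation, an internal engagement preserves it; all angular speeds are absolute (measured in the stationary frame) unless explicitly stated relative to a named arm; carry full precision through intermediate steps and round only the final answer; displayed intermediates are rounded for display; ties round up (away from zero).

class = fixed-axis compound train [5 meshes; 5 ratios multiply, 5 sense flips]
mesh 1 [32T→77T]: ω = 1813.0000×32/77 = 753.4545 rpm, sense flips to −
mesh 2 [45T→45T]: ω = 753.4545×45/45 = 753.4545 rpm, sense flips to +
mesh 3 [45T→23T]: ω = 753.4545×45/23 = 1474.1502 rpm, sense flips to −
mesh 4 [22T→67T]: ω = 1474.1502×22/67 = 484.0493 rpm, sense flips to +
mesh 5 [67T→27T]: ω = 484.0493×67/27 = 1201.1594 rpm, sense flips to −
signed output speed = -1201.1594 rpm

-1201.1594 rpm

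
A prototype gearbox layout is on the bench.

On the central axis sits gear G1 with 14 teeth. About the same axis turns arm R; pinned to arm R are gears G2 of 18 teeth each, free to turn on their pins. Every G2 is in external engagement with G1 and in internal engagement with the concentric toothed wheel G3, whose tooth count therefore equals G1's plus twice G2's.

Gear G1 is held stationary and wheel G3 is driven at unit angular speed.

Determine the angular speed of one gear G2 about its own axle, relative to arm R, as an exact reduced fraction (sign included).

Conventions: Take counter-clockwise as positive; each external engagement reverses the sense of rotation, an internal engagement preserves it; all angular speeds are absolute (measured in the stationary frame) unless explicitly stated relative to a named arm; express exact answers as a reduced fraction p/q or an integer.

175/288

recognized (axles ride arm R): planetary set, 14/18/50 teeth
ring teeth: 14 + 2·18 = 50
14(ω_sun−ω_arm) = −50(ω_ring−ω_arm),  ω_sun = 0, ω_ring = 1
14(0−ω_arm) = −50(1−ω_arm)  ⇒  64·ω_arm = 50  ⇒  ω_arm = 25/32
sun–planet mesh: 14·(0−25/32) = −18·(ω_p−ω_arm)  ⇒  ω_p−ω_arm = 175/288
exact speed ratio = 175/288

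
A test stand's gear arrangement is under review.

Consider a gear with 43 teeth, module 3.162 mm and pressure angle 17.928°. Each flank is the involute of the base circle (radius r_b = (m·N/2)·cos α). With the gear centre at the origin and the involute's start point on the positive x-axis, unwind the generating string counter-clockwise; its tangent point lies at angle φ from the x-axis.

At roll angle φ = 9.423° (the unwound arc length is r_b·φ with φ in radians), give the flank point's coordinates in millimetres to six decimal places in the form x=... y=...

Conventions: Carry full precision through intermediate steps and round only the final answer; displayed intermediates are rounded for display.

topology: single-mesh involute geometry — m = 3.162, N = 43
pitch radius r_p = m·N/2 = 3.162·43/2 = 67.983000
base radius r_b = r_p·cos α = 67.983000·cos 17.928° = 64.682023
roll angle φ = 9.423° = 0.16446238 rad
x = r_b·(cos φ + φ·sin φ) = 65.550873
y = r_b·(sin φ − φ·cos φ) = 0.095650

x=65.550873 y=0.095650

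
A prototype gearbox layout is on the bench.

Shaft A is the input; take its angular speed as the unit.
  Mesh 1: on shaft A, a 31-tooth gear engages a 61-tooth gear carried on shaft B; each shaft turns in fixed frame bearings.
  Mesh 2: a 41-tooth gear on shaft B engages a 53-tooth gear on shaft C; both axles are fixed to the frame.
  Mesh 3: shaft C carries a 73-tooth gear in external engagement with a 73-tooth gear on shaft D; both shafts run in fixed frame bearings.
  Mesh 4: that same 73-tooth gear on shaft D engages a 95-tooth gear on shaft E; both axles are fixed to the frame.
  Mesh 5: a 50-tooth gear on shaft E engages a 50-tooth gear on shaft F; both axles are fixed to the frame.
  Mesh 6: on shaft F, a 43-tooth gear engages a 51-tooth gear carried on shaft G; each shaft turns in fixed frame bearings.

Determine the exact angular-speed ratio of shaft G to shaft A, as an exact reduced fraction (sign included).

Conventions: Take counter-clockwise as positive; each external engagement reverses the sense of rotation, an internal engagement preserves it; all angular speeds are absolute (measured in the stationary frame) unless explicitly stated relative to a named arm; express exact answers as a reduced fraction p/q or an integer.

class = fixed-axis compound train [6 meshes; 6 ratios multiply, 6 sense flips]
mesh 1 [31T→61T]: running ratio 31/61, sense −
mesh 2 [41T→53T]: running ratio 1271/3233, sense +
mesh 3 [73T→73T]: running ratio 1271/3233, sense −
mesh 4 [73T→95T]: running ratio 92783/307135, sense +
mesh 5 [50T→50T]: running ratio 92783/307135, sense −
mesh 6 [43T→51T]: running ratio 3989669/15663885, sense +
ω_out/ω_in = 3989669/15663885

3989669/15663885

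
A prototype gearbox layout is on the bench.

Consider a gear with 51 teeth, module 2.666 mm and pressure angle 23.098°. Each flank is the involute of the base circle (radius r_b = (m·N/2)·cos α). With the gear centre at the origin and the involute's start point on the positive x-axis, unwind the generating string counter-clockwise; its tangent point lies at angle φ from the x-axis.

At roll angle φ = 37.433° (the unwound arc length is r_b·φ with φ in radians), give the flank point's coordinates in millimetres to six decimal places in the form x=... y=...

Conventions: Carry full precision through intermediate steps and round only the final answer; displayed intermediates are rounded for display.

x=74.488235 y=5.568436

class = single-mesh tooth geometry [base-circle involute, m = 2.666, 51T]
pitch radius r_p = m·N/2 = 2.666·51/2 = 67.983000
base radius r_b = r_p·cos α = 67.983000·cos 23.098° = 62.533156
roll angle φ = 37.433° = 0.65332910 rad
x = r_b·(cos φ + φ·sin φ) = 74.488235
y = r_b·(sin φ − φ·cos φ) = 5.568436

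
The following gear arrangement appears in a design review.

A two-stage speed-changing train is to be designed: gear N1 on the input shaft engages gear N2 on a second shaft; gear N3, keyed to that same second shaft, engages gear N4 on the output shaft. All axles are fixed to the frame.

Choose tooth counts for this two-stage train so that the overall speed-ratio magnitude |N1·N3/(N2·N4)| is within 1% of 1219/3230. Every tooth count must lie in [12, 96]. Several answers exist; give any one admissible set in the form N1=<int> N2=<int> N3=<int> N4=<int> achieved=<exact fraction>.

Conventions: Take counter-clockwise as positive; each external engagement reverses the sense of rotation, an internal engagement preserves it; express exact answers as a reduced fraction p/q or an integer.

N1=23 N2=34 N3=53 N4=95 achieved=1219/3230

design class (target 1219/3230): fixed-axis compound train
target = 1219/3230 in lowest terms: an exact hit needs N1·N3 = k·1219 and N2·N4 = k·3230 for one integer k, every count in [12, 96]; additionally prefer no 1:1 stage (N1 ≠ N2, N3 ≠ N4)
k = 1: N1·N3 = 1219 = 23·53, N2·N4 = 3230 = 34·95
achieved = 23·53/(34·95) = 1219/3230; |achieved − target| = 0 ≤ 1219/323000 ✓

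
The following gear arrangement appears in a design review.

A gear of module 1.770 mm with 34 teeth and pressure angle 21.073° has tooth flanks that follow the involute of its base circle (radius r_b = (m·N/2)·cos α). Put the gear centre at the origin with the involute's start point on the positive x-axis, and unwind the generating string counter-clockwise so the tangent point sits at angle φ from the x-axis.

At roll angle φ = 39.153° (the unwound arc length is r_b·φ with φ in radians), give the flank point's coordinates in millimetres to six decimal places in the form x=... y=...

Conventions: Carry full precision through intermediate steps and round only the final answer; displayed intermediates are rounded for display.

x=33.887634 y=2.849377

class = single-mesh tooth geometry [base-circle involute, m = 1.770, 34T]
pitch radius r_p = m·N/2 = 1.770·34/2 = 30.090000
base radius r_b = r_p·cos α = 30.090000·cos 21.073° = 28.077673
roll angle φ = 39.153° = 0.68334876 rad
x = r_b·(cos φ + φ·sin φ) = 33.887634
y = r_b·(sin φ − φ·cos φ) = 2.849377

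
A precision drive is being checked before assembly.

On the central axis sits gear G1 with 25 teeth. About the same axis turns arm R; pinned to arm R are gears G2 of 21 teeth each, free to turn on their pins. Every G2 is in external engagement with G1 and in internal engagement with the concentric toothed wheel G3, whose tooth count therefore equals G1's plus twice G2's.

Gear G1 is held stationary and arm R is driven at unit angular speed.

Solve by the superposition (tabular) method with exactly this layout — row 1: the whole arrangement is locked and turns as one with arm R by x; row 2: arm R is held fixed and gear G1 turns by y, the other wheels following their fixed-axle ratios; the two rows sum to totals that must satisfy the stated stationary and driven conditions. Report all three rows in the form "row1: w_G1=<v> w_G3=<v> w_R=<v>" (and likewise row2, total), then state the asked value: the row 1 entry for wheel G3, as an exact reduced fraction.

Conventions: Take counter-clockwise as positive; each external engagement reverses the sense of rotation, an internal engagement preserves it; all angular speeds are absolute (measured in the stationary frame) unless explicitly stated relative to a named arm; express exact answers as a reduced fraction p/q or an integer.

planetary set (25T centre, 21T on arm, 67T internal) — Willis relation
row 1: whole set turns with the arm by x
row 2 — arm fixed, fixed-axis ratios: sun y, ring −(25/67)·y, arm 0
boundary: total ω_sun = x + y = 0 and total ω_arm = x = 1  ⇒  y = -1, x = 1
row 2 ring = −(25/67)·(-1) = 25/67
totals (row 1 + row 2): sun 1 + (-1) = 0, ring 1 + 25/67 = 92/67, arm 1 + 0 = 1
asked cell (row1, ring) = 1

row1: w_G1=1 w_G3=1 w_R=1
row2: w_G1=-1 w_G3=25/67 w_R=0
total: w_G1=0 w_G3=92/67 w_R=1
asked value: 1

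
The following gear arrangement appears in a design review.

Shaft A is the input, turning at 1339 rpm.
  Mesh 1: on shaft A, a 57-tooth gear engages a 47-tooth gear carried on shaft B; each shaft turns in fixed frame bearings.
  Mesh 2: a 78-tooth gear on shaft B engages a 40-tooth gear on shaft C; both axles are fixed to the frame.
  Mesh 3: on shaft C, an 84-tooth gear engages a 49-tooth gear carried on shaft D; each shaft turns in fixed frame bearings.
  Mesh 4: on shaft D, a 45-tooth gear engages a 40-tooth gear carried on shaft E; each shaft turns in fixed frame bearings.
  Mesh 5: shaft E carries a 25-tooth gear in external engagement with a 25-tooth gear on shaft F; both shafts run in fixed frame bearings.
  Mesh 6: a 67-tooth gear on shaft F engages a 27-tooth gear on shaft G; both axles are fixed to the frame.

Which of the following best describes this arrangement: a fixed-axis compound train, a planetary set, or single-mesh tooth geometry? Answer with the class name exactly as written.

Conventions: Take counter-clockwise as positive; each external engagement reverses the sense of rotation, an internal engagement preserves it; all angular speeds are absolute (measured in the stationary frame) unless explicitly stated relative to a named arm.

class = fixed-axis compound train [6 meshes; 6 ratios multiply, 6 sense flips]
classification: fixed-axis compound train

fixed-axis compound train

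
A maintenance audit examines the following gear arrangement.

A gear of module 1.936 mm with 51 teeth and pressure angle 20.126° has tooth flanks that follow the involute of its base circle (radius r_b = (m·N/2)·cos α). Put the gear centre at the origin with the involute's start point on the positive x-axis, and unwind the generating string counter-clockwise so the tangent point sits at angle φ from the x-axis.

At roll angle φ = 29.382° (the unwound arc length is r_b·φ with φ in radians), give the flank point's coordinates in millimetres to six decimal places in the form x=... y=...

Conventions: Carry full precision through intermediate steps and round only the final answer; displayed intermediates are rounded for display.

class = single-mesh tooth geometry [base-circle involute, m = 1.936, 51T]
pitch radius r_p = m·N/2 = 1.936·51/2 = 49.368000
base radius r_b = r_p·cos α = 49.368000·cos 20.126° = 46.353501
roll angle φ = 29.382° = 0.51281264 rad
x = r_b·(cos φ + φ·sin φ) = 52.053558
y = r_b·(sin φ − φ·cos φ) = 2.029426

x=52.053558 y=2.029426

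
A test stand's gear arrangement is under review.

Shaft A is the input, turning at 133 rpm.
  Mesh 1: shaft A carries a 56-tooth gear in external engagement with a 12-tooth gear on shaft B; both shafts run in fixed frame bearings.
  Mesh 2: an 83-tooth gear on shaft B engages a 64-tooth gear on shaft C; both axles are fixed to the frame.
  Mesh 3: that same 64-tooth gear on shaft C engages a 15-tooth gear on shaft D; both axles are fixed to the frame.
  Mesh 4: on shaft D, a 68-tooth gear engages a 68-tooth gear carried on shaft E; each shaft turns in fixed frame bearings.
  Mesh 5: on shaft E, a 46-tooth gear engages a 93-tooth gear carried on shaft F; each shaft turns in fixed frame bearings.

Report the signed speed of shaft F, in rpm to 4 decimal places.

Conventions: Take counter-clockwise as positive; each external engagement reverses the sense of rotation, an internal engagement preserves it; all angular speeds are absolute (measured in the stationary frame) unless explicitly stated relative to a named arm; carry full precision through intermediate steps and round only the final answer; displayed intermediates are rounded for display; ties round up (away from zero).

topology: fixed-axis compound train — 5 meshes, A→F
mesh 1 [56T→12T]: ω = 133.0000×56/12 = 620.6667 rpm, sense flips to −
mesh 2 [83T→64T]: ω = 620.6667×83/64 = 804.9271 rpm, sense flips to +
mesh 3 [64T→15T]: ω = 804.9271×64/15 = 3434.3556 rpm, sense flips to −
mesh 4 [68T→68T]: ω = 3434.3556×68/68 = 3434.3556 rpm, sense flips to +
mesh 5 [46T→93T]: ω = 3434.3556×46/93 = 1698.7135 rpm, sense flips to −
signed output speed = -1698.7135 rpm

-1698.7135 rpm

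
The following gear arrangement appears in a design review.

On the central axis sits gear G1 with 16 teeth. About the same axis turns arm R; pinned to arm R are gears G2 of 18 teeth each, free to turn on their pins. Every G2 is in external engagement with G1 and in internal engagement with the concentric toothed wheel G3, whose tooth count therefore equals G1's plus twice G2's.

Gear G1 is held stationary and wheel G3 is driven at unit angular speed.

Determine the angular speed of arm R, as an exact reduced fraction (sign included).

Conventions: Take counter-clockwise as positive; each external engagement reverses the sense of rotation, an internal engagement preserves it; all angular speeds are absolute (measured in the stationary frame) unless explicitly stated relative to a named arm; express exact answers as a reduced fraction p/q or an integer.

topology: planetary set — G1 16T / G2 18T / G3 52T, arm = carrier (Willis)
ring teeth: 16 + 2·18 = 52
16(ω_sun−ω_arm) = −52(ω_ring−ω_arm),  ω_sun = 0, ω_ring = 1
16(0−ω_arm) = −52(1−ω_arm)  ⇒  68·ω_arm = 52  ⇒  ω_arm = 13/17
exact speed ratio = 13/17

13/17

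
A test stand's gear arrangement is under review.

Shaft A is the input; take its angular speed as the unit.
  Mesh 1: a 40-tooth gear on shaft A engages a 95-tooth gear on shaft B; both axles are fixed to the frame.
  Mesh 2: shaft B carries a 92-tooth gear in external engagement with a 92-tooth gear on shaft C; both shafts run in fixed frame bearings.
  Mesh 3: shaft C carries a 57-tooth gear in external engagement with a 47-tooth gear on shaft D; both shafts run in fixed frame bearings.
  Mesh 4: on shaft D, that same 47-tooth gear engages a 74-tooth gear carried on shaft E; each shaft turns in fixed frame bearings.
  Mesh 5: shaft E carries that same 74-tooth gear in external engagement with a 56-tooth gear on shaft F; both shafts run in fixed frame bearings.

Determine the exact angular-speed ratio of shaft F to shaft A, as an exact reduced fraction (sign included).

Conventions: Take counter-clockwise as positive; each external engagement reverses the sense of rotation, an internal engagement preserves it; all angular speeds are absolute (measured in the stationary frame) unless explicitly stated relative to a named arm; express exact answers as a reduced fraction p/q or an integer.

-3/7

class = fixed-axis compound train [5 meshes; 5 ratios multiply, 5 sense flips]
mesh 1 [40T→95T]: running ratio 8/19, sense −
mesh 2 [92T→92T]: running ratio 8/19, sense +
mesh 3 [57T→47T]: running ratio 24/47, sense −
mesh 4 [47T→74T]: running ratio 12/37, sense +
mesh 5 [74T→56T]: running ratio 3/7, sense −
ω_out/ω_in = -3/7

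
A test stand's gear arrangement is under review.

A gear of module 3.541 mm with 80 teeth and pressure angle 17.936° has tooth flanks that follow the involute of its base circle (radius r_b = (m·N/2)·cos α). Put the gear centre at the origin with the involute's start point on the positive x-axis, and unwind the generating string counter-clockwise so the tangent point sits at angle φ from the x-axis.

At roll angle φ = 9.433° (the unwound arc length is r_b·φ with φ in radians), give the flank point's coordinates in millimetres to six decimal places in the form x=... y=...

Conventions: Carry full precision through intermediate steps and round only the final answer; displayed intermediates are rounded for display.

x=136.570402 y=0.199909

recognized (one wheel, involute flank): single-mesh tooth geometry, m = 3.541, N = 80
pitch radius r_p = m·N/2 = 3.541·80/2 = 141.640000
base radius r_b = r_p·cos α = 141.640000·cos 17.936° = 134.756452
roll angle φ = 9.433° = 0.16463691 rad
x = r_b·(cos φ + φ·sin φ) = 136.570402
y = r_b·(sin φ − φ·cos φ) = 0.199909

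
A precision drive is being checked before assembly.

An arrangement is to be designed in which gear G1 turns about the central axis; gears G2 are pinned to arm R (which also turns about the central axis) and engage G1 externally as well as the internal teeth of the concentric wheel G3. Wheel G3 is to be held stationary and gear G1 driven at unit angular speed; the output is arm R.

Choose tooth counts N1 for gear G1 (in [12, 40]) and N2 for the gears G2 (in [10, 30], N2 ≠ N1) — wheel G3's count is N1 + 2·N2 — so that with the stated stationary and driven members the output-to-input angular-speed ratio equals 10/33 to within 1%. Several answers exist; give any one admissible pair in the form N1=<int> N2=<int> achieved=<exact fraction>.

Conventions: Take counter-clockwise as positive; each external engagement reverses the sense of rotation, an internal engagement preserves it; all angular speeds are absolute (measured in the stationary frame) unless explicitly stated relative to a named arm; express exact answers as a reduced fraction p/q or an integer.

N1=20 N2=13 achieved=10/33

design class (target 10/33): planetary set
Willis with ω_ring = 0: ω_arm/ω_sun = N1/(N1+N3); set equal to 10/33  ⇒  N3/N1 = 1/(10/33) − 1 = 23/10
N3 = N1 + 2·N2  ⇒  N2/N1 = (N3/N1 − 1)/2 = (23/10 − 1)/2 = 13/20
smallest multiple with N1 ≥ 12 and N2 ≥ 10: k = 1  ⇒  N1 = 1·20 = 20, N2 = 1·13 = 13 (N1 ≤ 40, N2 ≤ 30, N2 ≠ N1 ✓), N3 = 20 + 2·13 = 46
check: N1/(N1+N3) with N1 = 20, N3 = 46 gives 10/33; |achieved − target| = 0 ≤ 1/330 ✓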